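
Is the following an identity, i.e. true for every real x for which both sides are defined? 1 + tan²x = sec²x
Claim: 1 + tan²x = sec²x.
Reasoning: Start from sin²x + cos²x = 1 and divide every term by cos²x (allowed wherever tan x and sec x are defined): tan²x + 1 = 1/cos²x = sec²x.
So the two sides agree for every real x for which both sides are defined.

Conclusion: Yes, this is an identity.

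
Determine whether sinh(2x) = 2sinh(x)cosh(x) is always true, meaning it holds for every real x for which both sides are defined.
Yes, this is an identity.

Claim: sinh(2x) = 2sinh(x)cosh(x).
Reasoning: 2sinh(x)cosh(x) = 2 · (e^x - e^-x)/2 · (e^x + e^-x)/2 = (e^(2x) - e^(-2x))/2 = sinh(2x).
So the two sides agree for every real x for which both sides are defined.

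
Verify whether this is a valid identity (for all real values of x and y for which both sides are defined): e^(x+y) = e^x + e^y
Claim: e^(x+y) = e^x + e^y.
Test a specific point where both sides are defined: x = -1, y = 1.
LHS = e^(x+y) ≈ 1.0000
RHS = e^x + e^y ≈ 3.0862
Since 1.0000 ≠ 3.0862, the equation fails at this point, so it cannot hold for all real values of x and y for which both sides are defined.
The correct rule is e^(x+y) = e^x · e^y (a product, not a sum).

Conclusion: No, this is NOT an identity.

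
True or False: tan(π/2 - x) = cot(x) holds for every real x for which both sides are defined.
Claim: tan(π/2 - x) = cot(x).
Reasoning: tan(π/2 - x) = sin(π/2 - x)/cos(π/2 - x) = cos(x)/sin(x) = cot(x), using the cofunction identities sin(π/2 - x) = cos(x) and cos(π/2 - x) = sin(x).
So the two sides agree for every real x for which both sides are defined.

Conclusion: True.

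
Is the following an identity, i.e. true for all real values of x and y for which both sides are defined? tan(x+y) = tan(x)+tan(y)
No, this is NOT an identity.

Claim: tan(x+y) = tan(x)+tan(y).
Test a specific point where both sides are defined: x = -π/3, y = -π/3.
LHS = tan(x+y) ≈ 1.7321
RHS = tan(x)+tan(y) ≈ -3.4641
Since 1.7321 ≠ -3.4641, the equation fails at this point, so it cannot hold for all real values of x and y for which both sides are defined.
The correct formula is tan(x+y) = (tan(x) + tan(y))/(1 - tan(x)tan(y)).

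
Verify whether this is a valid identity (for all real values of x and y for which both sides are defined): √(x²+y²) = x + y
No, this is NOT an identity.

Claim: √(x²+y²) = x + y.
Test a specific point where both sides are defined: x = -3, y = 5.
LHS = √(x²+y²) ≈ 5.8310
RHS = x + y ≈ 2.0000
Since 5.8310 ≠ 2.0000, the equation fails at this point, so it cannot hold for all real values of x and y for which both sides are defined.
(x+y)² = x² + 2xy + y², not x² + y², so the square root does not split this way.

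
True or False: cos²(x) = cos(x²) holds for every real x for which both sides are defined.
Claim: cos²(x) = cos(x²).
Test a specific point where both sides are defined: x = -π/6.
LHS = cos²(x) ≈ 0.7500
RHS = cos(x²) ≈ 0.9627
Since 0.7500 ≠ 0.9627, the equation fails at this point, so it cannot hold for every real x for which both sides are defined.
cos²(x) means (cos x)², squaring the output; cos(x²) squares the input. These are different functions.

Conclusion: False.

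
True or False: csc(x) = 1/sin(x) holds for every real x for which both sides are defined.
True.

Claim: csc(x) = 1/sin(x).
Reasoning: csc(x) is by definition the reciprocal of sin(x), wherever sin(x) ≠ 0.
So the two sides agree for every real x for which both sides are defined.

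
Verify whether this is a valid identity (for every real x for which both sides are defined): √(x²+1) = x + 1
No, this is NOT an identity.

Claim: √(x²+1) = x + 1.
Test a specific point where both sides are defined: x = -2.
LHS = √(x²+1) ≈ 2.2361
RHS = x + 1 ≈ -1.0000
Since 2.2361 ≠ -1.0000, the equation fails at this point, so it cannot hold for every real x for which both sides are defined.
(x+1)² = x² + 2x + 1 ≠ x² + 1 unless x = 0.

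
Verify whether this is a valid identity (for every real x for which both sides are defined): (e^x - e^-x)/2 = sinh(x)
Yes, this is an identity.

Claim: (e^x - e^-x)/2 = sinh(x).
Reasoning: This is exactly the definition of the hyperbolic sine: sinh(x) := (e^x - e^-x)/2.
So the two sides agree for every real x for which both sides are defined.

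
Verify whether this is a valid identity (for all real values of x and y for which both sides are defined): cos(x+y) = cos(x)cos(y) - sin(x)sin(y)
Yes, this is an identity.

Claim: cos(x+y) = cos(x)cos(y) - sin(x)sin(y).
Reasoning: By Euler's formula e^(i(x+y)) = e^(ix)·e^(iy) = (cos x + i·sin x)(cos y + i·sin y). The real part of the left side is cos(x+y); the real part of the product is cos(x)cos(y) - sin(x)sin(y) (since i·i = -1).
So the two sides agree for all real values of x and y for which both sides are defined.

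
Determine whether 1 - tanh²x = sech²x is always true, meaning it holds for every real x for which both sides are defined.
Claim: 1 - tanh²x = sech²x.
Reasoning: Divide cosh²x - sinh²x = 1 through by cosh²x (never zero): 1 - tanh²x = 1/cosh²x = sech²x.
So the two sides agree for every real x for which both sides are defined.

Conclusion: Yes, this is an identity.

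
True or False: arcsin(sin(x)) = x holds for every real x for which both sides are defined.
False.

Claim: arcsin(sin(x)) = x.
Test a specific point where both sides are defined: x = 2π/3.
LHS = arcsin(sin(x)) ≈ 1.0472
RHS = x ≈ 2.0944
Since 1.0472 ≠ 2.0944, the equation fails at this point, so it cannot hold for every real x for which both sides are defined.
arcsin only returns values in [-π/2, π/2], so arcsin(sin(x)) = x holds only for x in that interval, not for all real x.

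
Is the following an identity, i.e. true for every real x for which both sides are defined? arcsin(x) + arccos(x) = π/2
Yes, this is an identity.

Claim: arcsin(x) + arccos(x) = π/2.
Reasoning: Both sides are defined for -1 ≤ x ≤ 1. Let θ = arcsin(x), so sin θ = x and θ ∈ [-π/2, π/2]. Then cos(π/2 - θ) = sin θ = x and π/2 - θ ∈ [0, π], which is exactly the range of arccos, so arccos(x) = π/2 - θ. Adding: arcsin(x) + arccos(x) = θ + (π/2 - θ) = π/2.
So the two sides agree for every real x for which both sides are defined.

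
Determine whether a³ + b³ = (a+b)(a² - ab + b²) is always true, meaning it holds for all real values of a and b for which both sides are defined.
Claim: a³ + b³ = (a+b)(a² - ab + b²).
Reasoning: Expand the right side: (a+b)(a² - ab + b²) = a³ - a²b + ab² + a²b - ab² + b³ = a³ + b³ (the middle terms cancel in pairs).
So the two sides agree for all real values of a and b for which both sides are defined.

Conclusion: Yes, this is an identity.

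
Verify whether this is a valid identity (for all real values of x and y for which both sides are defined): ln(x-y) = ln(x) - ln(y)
Claim: ln(x-y) = ln(x) - ln(y).
Test a specific point where both sides are defined: x = 4, y = 3/2.
LHS = ln(x-y) ≈ 0.9163
RHS = ln(x) - ln(y) ≈ 0.9808
Since 0.9163 ≠ 0.9808, the equation fails at this point, so it cannot hold for all real values of x and y for which both sides are defined.
ln(x) - ln(y) = ln(x/y), not ln(x-y).

Conclusion: No, this is NOT an identity.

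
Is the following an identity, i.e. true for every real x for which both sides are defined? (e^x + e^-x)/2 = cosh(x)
Yes, this is an identity.

Claim: (e^x + e^-x)/2 = cosh(x).
Reasoning: This is exactly the definition of the hyperbolic cosine: cosh(x) := (e^x + e^-x)/2.
So the two sides agree for every real x for which both sides are defined.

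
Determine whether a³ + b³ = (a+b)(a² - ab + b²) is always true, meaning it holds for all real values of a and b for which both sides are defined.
Claim: a³ + b³ = (a+b)(a² - ab + b²).
Reasoning: Expand the right side: (a+b)(a² - ab + b²) = a³ - a²b + ab² + a²b - ab² + b³ = a³ + b³ (the middle terms cancel in pairs).
So the two sides agree for all real values of a and b for which both sides are defined.

Conclusion: Yes, this is an identity.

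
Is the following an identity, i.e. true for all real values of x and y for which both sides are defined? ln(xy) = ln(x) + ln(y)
Yes, this is an identity.

Claim: ln(xy) = ln(x) + ln(y).
Reasoning: Both sides are simultaneously defined only when x, y > 0. Write x = e^p, y = e^q (p = ln x, q = ln y). Then xy = e^p · e^q = e^(p+q), so ln(xy) = p + q = ln(x) + ln(y).
So the two sides agree for all real values of x and y for which both sides are defined.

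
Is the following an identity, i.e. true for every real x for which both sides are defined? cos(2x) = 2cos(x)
Claim: cos(2x) = 2cos(x).
Test a specific point where both sides are defined: x = π/4.
LHS = cos(2x) ≈ 0.0000
RHS = 2cos(x) ≈ 1.4142
Since 0.0000 ≠ 1.4142, the equation fails at this point, so it cannot hold for every real x for which both sides are defined.
The correct double-angle formula is cos(2x) = cos²x - sin²x.

Conclusion: No, this is NOT an identity.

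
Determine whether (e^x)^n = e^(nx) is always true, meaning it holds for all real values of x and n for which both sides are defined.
Claim: (e^x)^n = e^(nx).
Reasoning: e^x is a positive real number, and for a positive base B and real exponent n, B^n = e^(n·ln B). With B = e^x, ln B = x, so (e^x)^n = e^(n·x).
So the two sides agree for all real values of x and n for which both sides are defined.

Conclusion: Yes, this is an identity.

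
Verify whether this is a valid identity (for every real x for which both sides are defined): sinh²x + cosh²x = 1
No, this is NOT an identity.

Claim: sinh²x + cosh²x = 1.
Test a specific point where both sides are defined: x = -2.
LHS = sinh²x + cosh²x ≈ 27.3082
RHS = 1 ≈ 1.0000
Since 27.3082 ≠ 1.0000, the equation fails at this point, so it cannot hold for every real x for which both sides are defined.
The correct hyperbolic identity is cosh²x - sinh²x = 1 (a difference); the sum sinh²x + cosh²x equals cosh(2x).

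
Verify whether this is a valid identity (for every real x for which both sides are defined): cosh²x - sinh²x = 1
Claim: cosh²x - sinh²x = 1.
Reasoning: With cosh(x) = (e^x + e^-x)/2 and sinh(x) = (e^x - e^-x)/2: cosh²x = (e^(2x) + 2 + e^(-2x))/4 and sinh²x = (e^(2x) - 2 + e^(-2x))/4. Subtracting leaves 4/4 = 1.
So the two sides agree for every real x for which both sides are defined.

Conclusion: Yes, this is an identity.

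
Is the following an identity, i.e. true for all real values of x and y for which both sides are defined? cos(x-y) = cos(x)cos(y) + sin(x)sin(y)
Claim: cos(x-y) = cos(x)cos(y) + sin(x)sin(y).
Reasoning: Replace y by -y in cos(x+y) = cos(x)cos(y) - sin(x)sin(y) and use cos(-y) = cos(y), sin(-y) = -sin(y): cos(x-y) = cos(x)cos(y) + sin(x)sin(y).
So the two sides agree for all real values of x and y for which both sides are defined.

Conclusion: Yes, this is an identity.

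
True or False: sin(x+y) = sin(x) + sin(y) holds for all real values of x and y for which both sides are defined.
Claim: sin(x+y) = sin(x) + sin(y).
Test a specific point where both sides are defined: x = π/2, y = π/6.
LHS = sin(x+y) ≈ 0.8660
RHS = sin(x) + sin(y) ≈ 1.5000
Since 0.8660 ≠ 1.5000, the equation fails at this point, so it cannot hold for all real values of x and y for which both sides are defined.
The correct expansion is sin(x+y) = sin(x)cos(y) + cos(x)sin(y); sine is not additive.

Conclusion: False.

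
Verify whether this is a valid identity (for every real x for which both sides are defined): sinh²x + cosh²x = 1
No, this is NOT an identity.

Claim: sinh²x + cosh²x = 1.
Test a specific point where both sides are defined: x = 2.
LHS = sinh²x + cosh²x ≈ 27.3082
RHS = 1 ≈ 1.0000
Since 27.3082 ≠ 1.0000, the equation fails at this point, so it cannot hold for every real x for which both sides are defined.
The correct hyperbolic identity is cosh²x - sinh²x = 1 (a difference); the sum sinh²x + cosh²x equals cosh(2x).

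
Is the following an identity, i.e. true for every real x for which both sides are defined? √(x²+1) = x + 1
Claim: √(x²+1) = x + 1.
Test a specific point where both sides are defined: x = 2.
LHS = √(x²+1) ≈ 2.2361
RHS = x + 1 ≈ 3.0000
Since 2.2361 ≠ 3.0000, the equation fails at this point, so it cannot hold for every real x for which both sides are defined.
(x+1)² = x² + 2x + 1 ≠ x² + 1 unless x = 0.

Conclusion: No, this is NOT an identity.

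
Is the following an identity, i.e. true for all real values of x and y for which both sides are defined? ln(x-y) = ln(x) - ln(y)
No, this is NOT an identity.

Claim: ln(x-y) = ln(x) - ln(y).
Test a specific point where both sides are defined: x = 5, y = 1/2.
LHS = ln(x-y) ≈ 1.5041
RHS = ln(x) - ln(y) ≈ 2.3026
Since 1.5041 ≠ 2.3026, the equation fails at this point, so it cannot hold for all real values of x and y for which both sides are defined.
ln(x) - ln(y) = ln(x/y), not ln(x-y).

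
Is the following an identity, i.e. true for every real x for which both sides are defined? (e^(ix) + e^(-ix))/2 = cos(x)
Yes, this is an identity.

Claim: (e^(ix) + e^(-ix))/2 = cos(x).
Reasoning: By Euler's formula e^(ix) = cos(x) + i·sin(x) and e^(-ix) = cos(x) - i·sin(x). Adding cancels the sine terms: e^(ix) + e^(-ix) = 2cos(x); divide by 2.
So the two sides agree for every real x for which both sides are defined.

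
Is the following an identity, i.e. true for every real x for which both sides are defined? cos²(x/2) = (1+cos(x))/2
Claim: cos²(x/2) = (1+cos(x))/2.
Reasoning: Use cos(2θ) = 2cos²θ - 1 with θ = x/2: cos(x) = 2cos²(x/2) - 1. Solving for cos²(x/2) gives (1 + cos(x))/2.
So the two sides agree for every real x for which both sides are defined.

Conclusion: Yes, this is an identity.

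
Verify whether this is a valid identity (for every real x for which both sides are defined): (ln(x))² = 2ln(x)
Claim: (ln(x))² = 2ln(x).
Test a specific point where both sides are defined: x = 3/2.
LHS = (ln(x))² ≈ 0.1644
RHS = 2ln(x) ≈ 0.8109
Since 0.1644 ≠ 0.8109, the equation fails at this point, so it cannot hold for every real x for which both sides are defined.
2ln(x) equals ln(x²), which is not the same as (ln x)².

Conclusion: No, this is NOT an identity.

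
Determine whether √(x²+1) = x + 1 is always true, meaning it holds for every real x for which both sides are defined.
No, this is NOT an identity.

Claim: √(x²+1) = x + 1.
Test a specific point where both sides are defined: x = 3/2.
LHS = √(x²+1) ≈ 1.8028
RHS = x + 1 ≈ 2.5000
Since 1.8028 ≠ 2.5000, the equation fails at this point, so it cannot hold for every real x for which both sides are defined.
(x+1)² = x² + 2x + 1 ≠ x² + 1 unless x = 0.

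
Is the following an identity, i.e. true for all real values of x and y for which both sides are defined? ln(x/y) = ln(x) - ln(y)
Claim: ln(x/y) = ln(x) - ln(y).
Reasoning: Both sides are simultaneously defined only when x, y > 0. Write x = e^p, y = e^q. Then x/y = e^(p-q), so ln(x/y) = p - q = ln(x) - ln(y).
So the two sides agree for all real values of x and y for which both sides are defined.

Conclusion: Yes, this is an identity.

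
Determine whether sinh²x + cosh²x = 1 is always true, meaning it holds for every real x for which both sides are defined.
No, this is NOT an identity.

Claim: sinh²x + cosh²x = 1.
Test a specific point where both sides are defined: x = -3.
LHS = sinh²x + cosh²x ≈ 201.7156
RHS = 1 ≈ 1.0000
Since 201.7156 ≠ 1.0000, the equation fails at this point, so it cannot hold for every real x for which both sides are defined.
The correct hyperbolic identity is cosh²x - sinh²x = 1 (a difference); the sum sinh²x + cosh²x equals cosh(2x).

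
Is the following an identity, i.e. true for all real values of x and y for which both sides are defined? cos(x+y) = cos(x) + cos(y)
Claim: cos(x+y) = cos(x) + cos(y).
Test a specific point where both sides are defined: x = π/2, y = π/2.
LHS = cos(x+y) ≈ -1.0000
RHS = cos(x) + cos(y) ≈ 0.0000
Since -1.0000 ≠ 0.0000, the equation fails at this point, so it cannot hold for all real values of x and y for which both sides are defined.
The correct expansion is cos(x+y) = cos(x)cos(y) - sin(x)sin(y); cosine is not additive.

Conclusion: No, this is NOT an identity.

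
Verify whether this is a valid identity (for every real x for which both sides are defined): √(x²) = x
No, this is NOT an identity.

Claim: √(x²) = x.
Test a specific point where both sides are defined: x = -1.
LHS = √(x²) ≈ 1.0000
RHS = x ≈ -1.0000
Since 1.0000 ≠ -1.0000, the equation fails at this point, so it cannot hold for every real x for which both sides are defined.
√(x²) = |x|, which differs from x whenever x < 0 (both sides are defined for every real x).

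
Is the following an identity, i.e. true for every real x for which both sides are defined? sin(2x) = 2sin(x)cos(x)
Claim: sin(2x) = 2sin(x)cos(x).
Reasoning: Put y = x in the addition formula sin(x+y) = sin(x)cos(y) + cos(x)sin(y): sin(2x) = sin(x)cos(x) + cos(x)sin(x) = 2sin(x)cos(x).
So the two sides agree for every real x for which both sides are defined.

Conclusion: Yes, this is an identity.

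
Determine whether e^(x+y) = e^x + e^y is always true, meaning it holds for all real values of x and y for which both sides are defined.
No, this is NOT an identity.

Claim: e^(x+y) = e^x + e^y.
Test a specific point where both sides are defined: x = 3/2, y = -1.
LHS = e^(x+y) ≈ 1.6487
RHS = e^x + e^y ≈ 4.8496
Since 1.6487 ≠ 4.8496, the equation fails at this point, so it cannot hold for all real values of x and y for which both sides are defined.
The correct rule is e^(x+y) = e^x · e^y (a product, not a sum).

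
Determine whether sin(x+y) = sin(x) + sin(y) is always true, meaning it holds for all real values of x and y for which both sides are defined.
Claim: sin(x+y) = sin(x) + sin(y).
Test a specific point where both sides are defined: x = -π/6, y = 3π/4.
LHS = sin(x+y) ≈ 0.9659
RHS = sin(x) + sin(y) ≈ 0.2071
Since 0.9659 ≠ 0.2071, the equation fails at this point, so it cannot hold for all real values of x and y for which both sides are defined.
The correct expansion is sin(x+y) = sin(x)cos(y) + cos(x)sin(y); sine is not additive.

Conclusion: No, this is NOT an identity.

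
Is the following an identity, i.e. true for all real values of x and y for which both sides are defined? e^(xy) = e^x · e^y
No, this is NOT an identity.

Claim: e^(xy) = e^x · e^y.
Test a specific point where both sides are defined: x = 1/2, y = 4.
LHS = e^(xy) ≈ 7.3891
RHS = e^x · e^y ≈ 90.0171
Since 7.3891 ≠ 90.0171, the equation fails at this point, so it cannot hold for all real values of x and y for which both sides are defined.
e^x · e^y = e^(x+y), not e^(xy).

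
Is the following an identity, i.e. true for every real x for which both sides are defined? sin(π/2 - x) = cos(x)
Yes, this is an identity.

Claim: sin(π/2 - x) = cos(x).
Reasoning: Use sin(u - v) = sin(u)cos(v) - cos(u)sin(v) with u = π/2, v = x: sin(π/2)cos(x) - cos(π/2)sin(x) = 1·cos(x) - 0·sin(x) = cos(x).
So the two sides agree for every real x for which both sides are defined.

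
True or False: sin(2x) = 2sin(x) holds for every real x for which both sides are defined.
Claim: sin(2x) = 2sin(x).
Test a specific point where both sides are defined: x = -π/4.
LHS = sin(2x) ≈ -1.0000
RHS = 2sin(x) ≈ -1.4142
Since -1.0000 ≠ -1.4142, the equation fails at this point, so it cannot hold for every real x for which both sides are defined.
The correct double-angle formula is sin(2x) = 2sin(x)cos(x).

Conclusion: False.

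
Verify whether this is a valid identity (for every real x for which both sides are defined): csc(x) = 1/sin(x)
Yes, this is an identity.

Claim: csc(x) = 1/sin(x).
Reasoning: csc(x) is by definition the reciprocal of sin(x), wherever sin(x) ≠ 0.
So the two sides agree for every real x for which both sides are defined.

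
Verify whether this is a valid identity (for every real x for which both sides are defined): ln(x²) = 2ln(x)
Yes, this is an identity.

Claim: ln(x²) = 2ln(x).
Reasoning: The right side requires x > 0. For x > 0, x² = (e^(ln x))² = e^(2ln x), so ln(x²) = 2ln(x). (For x < 0 the right side is undefined, so those values are outside the claim.)
So the two sides agree for every real x for which both sides are defined.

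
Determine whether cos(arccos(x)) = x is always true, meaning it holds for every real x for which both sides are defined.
Claim: cos(arccos(x)) = x.
Reasoning: For -1 ≤ x ≤ 1 (where arccos is defined), arccos(x) is by definition an angle whose cosine equals x. Taking the cosine of that angle returns x. (Note the other order, arccos(cos x) = x, is NOT an identity.)
So the two sides agree for every real x for which both sides are defined.

Conclusion: Yes, this is an identity.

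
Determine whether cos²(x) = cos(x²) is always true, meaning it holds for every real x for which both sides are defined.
No, this is NOT an identity.

Claim: cos²(x) = cos(x²).
Test a specific point where both sides are defined: x = π/6.
LHS = cos²(x) ≈ 0.7500
RHS = cos(x²) ≈ 0.9627
Since 0.7500 ≠ 0.9627, the equation fails at this point, so it cannot hold for every real x for which both sides are defined.
cos²(x) means (cos x)², squaring the output; cos(x²) squares the input. These are different functions.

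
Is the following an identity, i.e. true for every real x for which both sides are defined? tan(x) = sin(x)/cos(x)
Yes, this is an identity.

Claim: tan(x) = sin(x)/cos(x).
Reasoning: For an angle x whose terminal point on the unit circle is (cos x, sin x), tan(x) is defined as the ratio (second coordinate)/(first coordinate) = sin(x)/cos(x), wherever cos(x) ≠ 0.
So the two sides agree for every real x for which both sides are defined.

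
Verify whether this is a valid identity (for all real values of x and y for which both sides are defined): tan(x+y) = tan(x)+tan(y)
Claim: tan(x+y) = tan(x)+tan(y).
Test a specific point where both sides are defined: x = 3π/4, y = π/3.
LHS = tan(x+y) ≈ 0.2679
RHS = tan(x)+tan(y) ≈ 0.7321
Since 0.2679 ≠ 0.7321, the equation fails at this point, so it cannot hold for all real values of x and y for which both sides are defined.
The correct formula is tan(x+y) = (tan(x) + tan(y))/(1 - tan(x)tan(y)).

Conclusion: No, this is NOT an identity.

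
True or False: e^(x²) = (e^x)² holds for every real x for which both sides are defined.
Claim: e^(x²) = (e^x)².
Test a specific point where both sides are defined: x = 3.
LHS = e^(x²) ≈ 8103.0839
RHS = (e^x)² ≈ 403.4288
Since 8103.0839 ≠ 403.4288, the equation fails at this point, so it cannot hold for every real x for which both sides are defined.
(e^x)² = e^(2x), and 2x ≠ x² in general.

Conclusion: False.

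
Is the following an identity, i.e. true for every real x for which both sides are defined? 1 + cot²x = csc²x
Claim: 1 + cot²x = csc²x.
Reasoning: Start from sin²x + cos²x = 1 and divide every term by sin²x (allowed wherever cot x and csc x are defined): 1 + cot²x = 1/sin²x = csc²x.
So the two sides agree for every real x for which both sides are defined.

Conclusion: Yes, this is an identity.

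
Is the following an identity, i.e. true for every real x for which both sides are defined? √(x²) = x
No, this is NOT an identity.

Claim: √(x²) = x.
Test a specific point where both sides are defined: x = -3.
LHS = √(x²) ≈ 3.0000
RHS = x ≈ -3.0000
Since 3.0000 ≠ -3.0000, the equation fails at this point, so it cannot hold for every real x for which both sides are defined.
√(x²) = |x|, which differs from x whenever x < 0 (both sides are defined for every real x).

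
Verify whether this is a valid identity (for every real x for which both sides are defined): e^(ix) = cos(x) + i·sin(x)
Yes, this is an identity.

Claim: e^(ix) = cos(x) + i·sin(x).
Reasoning: Euler's formula. Expand e^(ix) = Σ (ix)^k / k!. Since i² = -1, the even-k terms are Σ (-1)^m x^(2m)/(2m)! = cos(x) and the odd-k terms are i · Σ (-1)^m x^(2m+1)/(2m+1)! = i·sin(x).
So the two sides agree for every real x for which both sides are defined.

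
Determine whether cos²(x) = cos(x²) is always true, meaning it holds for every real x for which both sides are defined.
Claim: cos²(x) = cos(x²).
Test a specific point where both sides are defined: x = -π/2.
LHS = cos²(x) ≈ 0.0000
RHS = cos(x²) ≈ -0.7812
Since 0.0000 ≠ -0.7812, the equation fails at this point, so it cannot hold for every real x for which both sides are defined.
cos²(x) means (cos x)², squaring the output; cos(x²) squares the input. These are different functions.

Conclusion: No, this is NOT an identity.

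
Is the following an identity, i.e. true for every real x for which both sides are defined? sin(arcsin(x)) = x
Claim: sin(arcsin(x)) = x.
Reasoning: For -1 ≤ x ≤ 1 (where arcsin is defined), arcsin(x) is by definition an angle whose sine equals x. Taking the sine of that angle returns x. (Note the other order, arcsin(sin x) = x, is NOT an identity.)
So the two sides agree for every real x for which both sides are defined.

Conclusion: Yes, this is an identity.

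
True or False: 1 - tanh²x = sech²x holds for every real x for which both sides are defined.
Claim: 1 - tanh²x = sech²x.
Reasoning: Divide cosh²x - sinh²x = 1 through by cosh²x (never zero): 1 - tanh²x = 1/cosh²x = sech²x.
So the two sides agree for every real x for which both sides are defined.

Conclusion: True.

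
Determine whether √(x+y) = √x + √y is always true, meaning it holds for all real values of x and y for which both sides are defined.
No, this is NOT an identity.

Claim: √(x+y) = √x + √y.
Test a specific point where both sides are defined: x = 4, y = 3.
LHS = √(x+y) ≈ 2.6458
RHS = √x + √y ≈ 3.7321
Since 2.6458 ≠ 3.7321, the equation fails at this point, so it cannot hold for all real values of x and y for which both sides are defined.
Squaring the right side gives x + 2√(xy) + y, not x + y.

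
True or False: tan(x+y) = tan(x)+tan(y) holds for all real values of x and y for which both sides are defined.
False.

Claim: tan(x+y) = tan(x)+tan(y).
Test a specific point where both sides are defined: x = -π/6, y = π/3.
LHS = tan(x+y) ≈ 0.5774
RHS = tan(x)+tan(y) ≈ 1.1547
Since 0.5774 ≠ 1.1547, the equation fails at this point, so it cannot hold for all real values of x and y for which both sides are defined.
The correct formula is tan(x+y) = (tan(x) + tan(y))/(1 - tan(x)tan(y)).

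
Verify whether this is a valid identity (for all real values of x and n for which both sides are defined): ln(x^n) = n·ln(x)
Yes, this is an identity.

Claim: ln(x^n) = n·ln(x).
Reasoning: The right side requires x > 0. For x > 0, x^n = (e^(ln x))^n = e^(n·ln x), so taking ln of both sides gives ln(x^n) = n·ln(x).
So the two sides agree for all real values of x and n for which both sides are defined.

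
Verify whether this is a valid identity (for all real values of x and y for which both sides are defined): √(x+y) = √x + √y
No, this is NOT an identity.

Claim: √(x+y) = √x + √y.
Test a specific point where both sides are defined: x = 5, y = 3/2.
LHS = √(x+y) ≈ 2.5495
RHS = √x + √y ≈ 3.4608
Since 2.5495 ≠ 3.4608, the equation fails at this point, so it cannot hold for all real values of x and y for which both sides are defined.
Squaring the right side gives x + 2√(xy) + y, not x + y.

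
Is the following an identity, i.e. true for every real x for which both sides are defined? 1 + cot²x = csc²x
Yes, this is an identity.

Claim: 1 + cot²x = csc²x.
Reasoning: Start from sin²x + cos²x = 1 and divide every term by sin²x (allowed wherever cot x and csc x are defined): 1 + cot²x = 1/sin²x = csc²x.
So the two sides agree for every real x for which both sides are defined.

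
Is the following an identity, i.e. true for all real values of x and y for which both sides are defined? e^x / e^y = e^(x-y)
Claim: e^x / e^y = e^(x-y).
Reasoning: 1/e^y = e^(-y), so e^x / e^y = e^x · e^(-y) = e^(x + (-y)) = e^(x-y) by the product rule for exponents.
So the two sides agree for all real values of x and y for which both sides are defined.

Conclusion: Yes, this is an identity.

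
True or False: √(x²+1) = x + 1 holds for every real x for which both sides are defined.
False.

Claim: √(x²+1) = x + 1.
Test a specific point where both sides are defined: x = 1.
LHS = √(x²+1) ≈ 1.4142
RHS = x + 1 ≈ 2.0000
Since 1.4142 ≠ 2.0000, the equation fails at this point, so it cannot hold for every real x for which both sides are defined.
(x+1)² = x² + 2x + 1 ≠ x² + 1 unless x = 0.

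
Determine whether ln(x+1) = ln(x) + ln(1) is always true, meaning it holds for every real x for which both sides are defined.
No, this is NOT an identity.

Claim: ln(x+1) = ln(x) + ln(1).
Test a specific point where both sides are defined: x = 3/2.
LHS = ln(x+1) ≈ 0.9163
RHS = ln(x) + ln(1) ≈ 0.4055
Since 0.9163 ≠ 0.4055, the equation fails at this point, so it cannot hold for every real x for which both sides are defined.
ln(1) = 0, so the right side is just ln(x), which differs from ln(x+1).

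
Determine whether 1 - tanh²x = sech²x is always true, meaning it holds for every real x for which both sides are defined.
Yes, this is an identity.

Claim: 1 - tanh²x = sech²x.
Reasoning: Divide cosh²x - sinh²x = 1 through by cosh²x (never zero): 1 - tanh²x = 1/cosh²x = sech²x.
So the two sides agree for every real x for which both sides are defined.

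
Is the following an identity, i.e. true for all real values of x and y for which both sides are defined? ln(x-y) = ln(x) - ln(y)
No, this is NOT an identity.

Claim: ln(x-y) = ln(x) - ln(y).
Test a specific point where both sides are defined: x = 5, y = 1.
LHS = ln(x-y) ≈ 1.3863
RHS = ln(x) - ln(y) ≈ 1.6094
Since 1.3863 ≠ 1.6094, the equation fails at this point, so it cannot hold for all real values of x and y for which both sides are defined.
ln(x) - ln(y) = ln(x/y), not ln(x-y).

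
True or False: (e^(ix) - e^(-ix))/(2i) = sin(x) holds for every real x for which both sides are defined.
True.

Claim: (e^(ix) - e^(-ix))/(2i) = sin(x).
Reasoning: By Euler's formula e^(ix) = cos(x) + i·sin(x) and e^(-ix) = cos(x) - i·sin(x). Subtracting cancels the cosine terms: e^(ix) - e^(-ix) = 2i·sin(x); divide by 2i.
So the two sides agree for every real x for which both sides are defined.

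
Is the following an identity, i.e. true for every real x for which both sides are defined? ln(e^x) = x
Claim: ln(e^x) = x.
Reasoning: ln is the inverse of the exponential: ln(e^x) asks for the exponent p with e^p = e^x, and since e^p is one-to-one that exponent is p = x.
So the two sides agree for every real x for which both sides are defined.

Conclusion: Yes, this is an identity.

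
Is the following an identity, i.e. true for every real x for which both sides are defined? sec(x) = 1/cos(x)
Yes, this is an identity.

Claim: sec(x) = 1/cos(x).
Reasoning: sec(x) is by definition the reciprocal of cos(x), wherever cos(x) ≠ 0.
So the two sides agree for every real x for which both sides are defined.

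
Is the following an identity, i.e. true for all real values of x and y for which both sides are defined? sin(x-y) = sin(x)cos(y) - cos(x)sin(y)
Yes, this is an identity.

Claim: sin(x-y) = sin(x)cos(y) - cos(x)sin(y).
Reasoning: Replace y by -y in sin(x+y) = sin(x)cos(y) + cos(x)sin(y) and use cos(-y) = cos(y), sin(-y) = -sin(y): sin(x-y) = sin(x)cos(y) - cos(x)sin(y).
So the two sides agree for all real values of x and y for which both sides are defined.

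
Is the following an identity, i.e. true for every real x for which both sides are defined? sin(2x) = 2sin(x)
No, this is NOT an identity.

Claim: sin(2x) = 2sin(x).
Test a specific point where both sides are defined: x = 3π/4.
LHS = sin(2x) ≈ -1.0000
RHS = 2sin(x) ≈ 1.4142
Since -1.0000 ≠ 1.4142, the equation fails at this point, so it cannot hold for every real x for which both sides are defined.
The correct double-angle formula is sin(2x) = 2sin(x)cos(x).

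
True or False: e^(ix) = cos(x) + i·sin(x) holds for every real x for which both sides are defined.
Claim: e^(ix) = cos(x) + i·sin(x).
Reasoning: Euler's formula. Expand e^(ix) = Σ (ix)^k / k!. Since i² = -1, the even-k terms are Σ (-1)^m x^(2m)/(2m)! = cos(x) and the odd-k terms are i · Σ (-1)^m x^(2m+1)/(2m+1)! = i·sin(x).
So the two sides agree for every real x for which both sides are defined.

Conclusion: True.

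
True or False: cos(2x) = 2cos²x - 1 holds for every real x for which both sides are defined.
True.

Claim: cos(2x) = 2cos²x - 1.
Reasoning: cos(2x) = cos²x - sin²x. Replace sin²x by 1 - cos²x: cos²x - (1 - cos²x) = 2cos²x - 1.
So the two sides agree for every real x for which both sides are defined.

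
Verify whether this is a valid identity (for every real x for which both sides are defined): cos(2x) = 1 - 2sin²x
Claim: cos(2x) = 1 - 2sin²x.
Reasoning: cos(2x) = cos²x - sin²x. Replace cos²x by 1 - sin²x: (1 - sin²x) - sin²x = 1 - 2sin²x.
So the two sides agree for every real x for which both sides are defined.

Conclusion: Yes, this is an identity.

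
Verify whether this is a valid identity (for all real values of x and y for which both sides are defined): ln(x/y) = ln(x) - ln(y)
Yes, this is an identity.

Claim: ln(x/y) = ln(x) - ln(y).
Reasoning: Both sides are simultaneously defined only when x, y > 0. Write x = e^p, y = e^q. Then x/y = e^(p-q), so ln(x/y) = p - q = ln(x) - ln(y).
So the two sides agree for all real values of x and y for which both sides are defined.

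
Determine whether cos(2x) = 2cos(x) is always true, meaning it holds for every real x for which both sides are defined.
No, this is NOT an identity.

Claim: cos(2x) = 2cos(x).
Test a specific point where both sides are defined: x = π/6.
LHS = cos(2x) ≈ 0.5000
RHS = 2cos(x) ≈ 1.7321
Since 0.5000 ≠ 1.7321, the equation fails at this point, so it cannot hold for every real x for which both sides are defined.
The correct double-angle formula is cos(2x) = cos²x - sin²x.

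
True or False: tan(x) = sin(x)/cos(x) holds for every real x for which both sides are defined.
Claim: tan(x) = sin(x)/cos(x).
Reasoning: For an angle x whose terminal point on the unit circle is (cos x, sin x), tan(x) is defined as the ratio (second coordinate)/(first coordinate) = sin(x)/cos(x), wherever cos(x) ≠ 0.
So the two sides agree for every real x for which both sides are defined.

Conclusion: True.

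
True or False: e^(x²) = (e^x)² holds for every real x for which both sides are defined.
False.

Claim: e^(x²) = (e^x)².
Test a specific point where both sides are defined: x = -3.
LHS = e^(x²) ≈ 8103.0839
RHS = (e^x)² ≈ 0.0025
Since 8103.0839 ≠ 0.0025, the equation fails at this point, so it cannot hold for every real x for which both sides are defined.
(e^x)² = e^(2x), and 2x ≠ x² in general.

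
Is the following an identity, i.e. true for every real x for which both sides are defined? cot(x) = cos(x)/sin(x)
Claim: cot(x) = cos(x)/sin(x).
Reasoning: cot(x) is defined as 1/tan(x) = 1/(sin(x)/cos(x)) = cos(x)/sin(x), wherever sin(x) ≠ 0.
So the two sides agree for every real x for which both sides are defined.

Conclusion: Yes, this is an identity.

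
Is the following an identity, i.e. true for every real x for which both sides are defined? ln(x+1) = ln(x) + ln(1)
No, this is NOT an identity.

Claim: ln(x+1) = ln(x) + ln(1).
Test a specific point where both sides are defined: x = 1/2.
LHS = ln(x+1) ≈ 0.4055
RHS = ln(x) + ln(1) ≈ -0.6931
Since 0.4055 ≠ -0.6931, the equation fails at this point, so it cannot hold for every real x for which both sides are defined.
ln(1) = 0, so the right side is just ln(x), which differs from ln(x+1).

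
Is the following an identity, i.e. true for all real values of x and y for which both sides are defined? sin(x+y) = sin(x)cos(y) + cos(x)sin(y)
Yes, this is an identity.

Claim: sin(x+y) = sin(x)cos(y) + cos(x)sin(y).
Reasoning: By Euler's formula e^(i(x+y)) = e^(ix)·e^(iy) = (cos x + i·sin x)(cos y + i·sin y). The imaginary part of the left side is sin(x+y); the imaginary part of the product is sin(x)cos(y) + cos(x)sin(y).
So the two sides agree for all real values of x and y for which both sides are defined.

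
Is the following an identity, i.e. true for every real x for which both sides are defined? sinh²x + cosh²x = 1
Claim: sinh²x + cosh²x = 1.
Test a specific point where both sides are defined: x = -1.
LHS = sinh²x + cosh²x ≈ 3.7622
RHS = 1 ≈ 1.0000
Since 3.7622 ≠ 1.0000, the equation fails at this point, so it cannot hold for every real x for which both sides are defined.
The correct hyperbolic identity is cosh²x - sinh²x = 1 (a difference); the sum sinh²x + cosh²x equals cosh(2x).

Conclusion: No, this is NOT an identity.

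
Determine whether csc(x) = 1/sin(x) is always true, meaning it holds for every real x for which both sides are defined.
Yes, this is an identity.

Claim: csc(x) = 1/sin(x).
Reasoning: csc(x) is by definition the reciprocal of sin(x), wherever sin(x) ≠ 0.
So the two sides agree for every real x for which both sides are defined.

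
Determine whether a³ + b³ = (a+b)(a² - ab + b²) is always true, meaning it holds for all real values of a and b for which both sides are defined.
Claim: a³ + b³ = (a+b)(a² - ab + b²).
Reasoning: Expand the right side: (a+b)(a² - ab + b²) = a³ - a²b + ab² + a²b - ab² + b³ = a³ + b³ (the middle terms cancel in pairs).
So the two sides agree for all real values of a and b for which both sides are defined.

Conclusion: Yes, this is an identity.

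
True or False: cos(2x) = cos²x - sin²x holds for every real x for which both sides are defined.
Claim: cos(2x) = cos²x - sin²x.
Reasoning: Put y = x in the addition formula cos(x+y) = cos(x)cos(y) - sin(x)sin(y): cos(2x) = cos²x - sin²x.
So the two sides agree for every real x for which both sides are defined.

Conclusion: True.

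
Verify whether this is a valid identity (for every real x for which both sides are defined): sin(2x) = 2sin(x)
Claim: sin(2x) = 2sin(x).
Test a specific point where both sides are defined: x = -π/3.
LHS = sin(2x) ≈ -0.8660
RHS = 2sin(x) ≈ -1.7321
Since -0.8660 ≠ -1.7321, the equation fails at this point, so it cannot hold for every real x for which both sides are defined.
The correct double-angle formula is sin(2x) = 2sin(x)cos(x).

Conclusion: No, this is NOT an identity.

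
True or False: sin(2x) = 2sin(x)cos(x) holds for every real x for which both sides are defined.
Claim: sin(2x) = 2sin(x)cos(x).
Reasoning: Put y = x in the addition formula sin(x+y) = sin(x)cos(y) + cos(x)sin(y): sin(2x) = sin(x)cos(x) + cos(x)sin(x) = 2sin(x)cos(x).
So the two sides agree for every real x for which both sides are defined.

Conclusion: True.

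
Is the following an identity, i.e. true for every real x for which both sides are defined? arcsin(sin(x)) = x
No, this is NOT an identity.

Claim: arcsin(sin(x)) = x.
Test a specific point where both sides are defined: x = π.
LHS = arcsin(sin(x)) ≈ 0.0000
RHS = x ≈ 3.1416
Since 0.0000 ≠ 3.1416, the equation fails at this point, so it cannot hold for every real x for which both sides are defined.
arcsin only returns values in [-π/2, π/2], so arcsin(sin(x)) = x holds only for x in that interval, not for all real x.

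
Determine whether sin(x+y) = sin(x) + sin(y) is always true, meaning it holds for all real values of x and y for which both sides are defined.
No, this is NOT an identity.

Claim: sin(x+y) = sin(x) + sin(y).
Test a specific point where both sides are defined: x = π/4, y = -π/6.
LHS = sin(x+y) ≈ 0.2588
RHS = sin(x) + sin(y) ≈ 0.2071
Since 0.2588 ≠ 0.2071, the equation fails at this point, so it cannot hold for all real values of x and y for which both sides are defined.
The correct expansion is sin(x+y) = sin(x)cos(y) + cos(x)sin(y); sine is not additive.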